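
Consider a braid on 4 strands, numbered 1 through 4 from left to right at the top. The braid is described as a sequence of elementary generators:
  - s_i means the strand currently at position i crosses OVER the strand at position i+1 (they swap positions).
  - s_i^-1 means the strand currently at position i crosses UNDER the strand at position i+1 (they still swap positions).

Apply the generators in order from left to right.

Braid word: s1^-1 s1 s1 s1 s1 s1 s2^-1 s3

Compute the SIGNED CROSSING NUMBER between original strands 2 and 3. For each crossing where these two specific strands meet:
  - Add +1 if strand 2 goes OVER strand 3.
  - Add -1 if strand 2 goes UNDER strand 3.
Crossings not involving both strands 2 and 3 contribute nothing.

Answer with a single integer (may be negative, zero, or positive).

Answer: -1

Derivation:
Gen 1: crossing 1x2. Both 2&3? no. Sum: 0
Gen 2: crossing 2x1. Both 2&3? no. Sum: 0
Gen 3: crossing 1x2. Both 2&3? no. Sum: 0
Gen 4: crossing 2x1. Both 2&3? no. Sum: 0
Gen 5: crossing 1x2. Both 2&3? no. Sum: 0
Gen 6: crossing 2x1. Both 2&3? no. Sum: 0
Gen 7: 2 under 3. Both 2&3? yes. Contrib: -1. Sum: -1
Gen 8: crossing 2x4. Both 2&3? no. Sum: -1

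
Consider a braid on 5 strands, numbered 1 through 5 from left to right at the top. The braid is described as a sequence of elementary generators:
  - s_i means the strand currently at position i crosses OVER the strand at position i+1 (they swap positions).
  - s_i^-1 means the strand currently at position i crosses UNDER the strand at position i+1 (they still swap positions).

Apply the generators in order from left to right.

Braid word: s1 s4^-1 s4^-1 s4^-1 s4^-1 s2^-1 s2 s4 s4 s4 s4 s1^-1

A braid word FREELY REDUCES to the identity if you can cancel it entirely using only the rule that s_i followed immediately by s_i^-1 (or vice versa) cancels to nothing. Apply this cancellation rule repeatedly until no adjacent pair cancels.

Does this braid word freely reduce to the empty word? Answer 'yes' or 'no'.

Gen 1 (s1): push. Stack: [s1]
Gen 2 (s4^-1): push. Stack: [s1 s4^-1]
Gen 3 (s4^-1): push. Stack: [s1 s4^-1 s4^-1]
Gen 4 (s4^-1): push. Stack: [s1 s4^-1 s4^-1 s4^-1]
Gen 5 (s4^-1): push. Stack: [s1 s4^-1 s4^-1 s4^-1 s4^-1]
Gen 6 (s2^-1): push. Stack: [s1 s4^-1 s4^-1 s4^-1 s4^-1 s2^-1]
Gen 7 (s2): cancels prior s2^-1. Stack: [s1 s4^-1 s4^-1 s4^-1 s4^-1]
Gen 8 (s4): cancels prior s4^-1. Stack: [s1 s4^-1 s4^-1 s4^-1]
Gen 9 (s4): cancels prior s4^-1. Stack: [s1 s4^-1 s4^-1]
Gen 10 (s4): cancels prior s4^-1. Stack: [s1 s4^-1]
Gen 11 (s4): cancels prior s4^-1. Stack: [s1]
Gen 12 (s1^-1): cancels prior s1. Stack: []
Reduced word: (empty)

Answer: yes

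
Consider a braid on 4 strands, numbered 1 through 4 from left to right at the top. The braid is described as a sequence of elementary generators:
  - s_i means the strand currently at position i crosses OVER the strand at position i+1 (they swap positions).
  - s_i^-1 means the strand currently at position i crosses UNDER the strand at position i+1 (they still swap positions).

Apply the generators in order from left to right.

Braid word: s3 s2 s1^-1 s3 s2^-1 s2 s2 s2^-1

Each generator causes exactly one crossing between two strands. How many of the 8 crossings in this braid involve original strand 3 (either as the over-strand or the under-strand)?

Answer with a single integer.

Answer: 6

Derivation:
Gen 1: crossing 3x4. Involves strand 3? yes. Count so far: 1
Gen 2: crossing 2x4. Involves strand 3? no. Count so far: 1
Gen 3: crossing 1x4. Involves strand 3? no. Count so far: 1
Gen 4: crossing 2x3. Involves strand 3? yes. Count so far: 2
Gen 5: crossing 1x3. Involves strand 3? yes. Count so far: 3
Gen 6: crossing 3x1. Involves strand 3? yes. Count so far: 4
Gen 7: crossing 1x3. Involves strand 3? yes. Count so far: 5
Gen 8: crossing 3x1. Involves strand 3? yes. Count so far: 6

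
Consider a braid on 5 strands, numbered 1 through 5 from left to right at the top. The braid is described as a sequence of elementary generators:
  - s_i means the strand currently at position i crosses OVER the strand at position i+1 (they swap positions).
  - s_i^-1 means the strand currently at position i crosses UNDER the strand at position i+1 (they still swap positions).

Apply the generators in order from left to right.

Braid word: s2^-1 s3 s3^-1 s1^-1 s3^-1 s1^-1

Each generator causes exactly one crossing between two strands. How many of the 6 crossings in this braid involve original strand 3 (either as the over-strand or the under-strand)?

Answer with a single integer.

Gen 1: crossing 2x3. Involves strand 3? yes. Count so far: 1
Gen 2: crossing 2x4. Involves strand 3? no. Count so far: 1
Gen 3: crossing 4x2. Involves strand 3? no. Count so far: 1
Gen 4: crossing 1x3. Involves strand 3? yes. Count so far: 2
Gen 5: crossing 2x4. Involves strand 3? no. Count so far: 2
Gen 6: crossing 3x1. Involves strand 3? yes. Count so far: 3

Answer: 3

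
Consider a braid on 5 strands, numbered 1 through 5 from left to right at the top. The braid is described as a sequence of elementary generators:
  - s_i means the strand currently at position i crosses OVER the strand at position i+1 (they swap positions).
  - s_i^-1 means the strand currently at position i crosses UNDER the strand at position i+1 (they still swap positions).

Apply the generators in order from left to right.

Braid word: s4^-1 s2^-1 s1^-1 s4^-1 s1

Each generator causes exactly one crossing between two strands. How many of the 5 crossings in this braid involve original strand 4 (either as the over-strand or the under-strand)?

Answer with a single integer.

Answer: 2

Derivation:
Gen 1: crossing 4x5. Involves strand 4? yes. Count so far: 1
Gen 2: crossing 2x3. Involves strand 4? no. Count so far: 1
Gen 3: crossing 1x3. Involves strand 4? no. Count so far: 1
Gen 4: crossing 5x4. Involves strand 4? yes. Count so far: 2
Gen 5: crossing 3x1. Involves strand 4? no. Count so far: 2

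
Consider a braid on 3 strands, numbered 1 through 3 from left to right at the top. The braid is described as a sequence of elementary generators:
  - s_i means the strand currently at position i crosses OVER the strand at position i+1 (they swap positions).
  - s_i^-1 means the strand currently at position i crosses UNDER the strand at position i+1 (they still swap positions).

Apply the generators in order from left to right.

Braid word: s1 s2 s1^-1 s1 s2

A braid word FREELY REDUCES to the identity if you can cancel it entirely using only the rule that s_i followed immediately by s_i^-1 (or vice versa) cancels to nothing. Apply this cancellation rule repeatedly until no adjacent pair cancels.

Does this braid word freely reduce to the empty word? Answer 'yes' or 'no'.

Gen 1 (s1): push. Stack: [s1]
Gen 2 (s2): push. Stack: [s1 s2]
Gen 3 (s1^-1): push. Stack: [s1 s2 s1^-1]
Gen 4 (s1): cancels prior s1^-1. Stack: [s1 s2]
Gen 5 (s2): push. Stack: [s1 s2 s2]
Reduced word: s1 s2 s2

Answer: no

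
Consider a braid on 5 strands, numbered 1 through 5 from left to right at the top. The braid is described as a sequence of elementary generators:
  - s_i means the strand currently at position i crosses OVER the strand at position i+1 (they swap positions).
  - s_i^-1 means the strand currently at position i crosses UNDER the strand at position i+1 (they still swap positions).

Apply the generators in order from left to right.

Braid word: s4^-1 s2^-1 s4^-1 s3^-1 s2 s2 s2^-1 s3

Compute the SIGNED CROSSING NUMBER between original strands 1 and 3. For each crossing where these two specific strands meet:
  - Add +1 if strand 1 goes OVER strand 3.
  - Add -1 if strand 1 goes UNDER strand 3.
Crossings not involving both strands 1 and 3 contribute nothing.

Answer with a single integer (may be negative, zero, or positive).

Gen 1: crossing 4x5. Both 1&3? no. Sum: 0
Gen 2: crossing 2x3. Both 1&3? no. Sum: 0
Gen 3: crossing 5x4. Both 1&3? no. Sum: 0
Gen 4: crossing 2x4. Both 1&3? no. Sum: 0
Gen 5: crossing 3x4. Both 1&3? no. Sum: 0
Gen 6: crossing 4x3. Both 1&3? no. Sum: 0
Gen 7: crossing 3x4. Both 1&3? no. Sum: 0
Gen 8: crossing 3x2. Both 1&3? no. Sum: 0

Answer: 0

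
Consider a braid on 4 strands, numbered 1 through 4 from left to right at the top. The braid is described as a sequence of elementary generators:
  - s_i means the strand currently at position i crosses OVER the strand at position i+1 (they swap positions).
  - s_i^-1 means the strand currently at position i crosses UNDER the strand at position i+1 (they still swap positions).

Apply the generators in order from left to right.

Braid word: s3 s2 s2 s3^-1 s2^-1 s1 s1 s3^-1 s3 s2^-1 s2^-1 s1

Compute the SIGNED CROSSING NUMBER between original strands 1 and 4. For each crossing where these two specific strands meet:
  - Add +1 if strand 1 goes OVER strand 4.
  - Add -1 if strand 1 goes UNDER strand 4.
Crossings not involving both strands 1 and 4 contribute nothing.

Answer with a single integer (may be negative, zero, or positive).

Gen 1: crossing 3x4. Both 1&4? no. Sum: 0
Gen 2: crossing 2x4. Both 1&4? no. Sum: 0
Gen 3: crossing 4x2. Both 1&4? no. Sum: 0
Gen 4: crossing 4x3. Both 1&4? no. Sum: 0
Gen 5: crossing 2x3. Both 1&4? no. Sum: 0
Gen 6: crossing 1x3. Both 1&4? no. Sum: 0
Gen 7: crossing 3x1. Both 1&4? no. Sum: 0
Gen 8: crossing 2x4. Both 1&4? no. Sum: 0
Gen 9: crossing 4x2. Both 1&4? no. Sum: 0
Gen 10: crossing 3x2. Both 1&4? no. Sum: 0
Gen 11: crossing 2x3. Both 1&4? no. Sum: 0
Gen 12: crossing 1x3. Both 1&4? no. Sum: 0

Answer: 0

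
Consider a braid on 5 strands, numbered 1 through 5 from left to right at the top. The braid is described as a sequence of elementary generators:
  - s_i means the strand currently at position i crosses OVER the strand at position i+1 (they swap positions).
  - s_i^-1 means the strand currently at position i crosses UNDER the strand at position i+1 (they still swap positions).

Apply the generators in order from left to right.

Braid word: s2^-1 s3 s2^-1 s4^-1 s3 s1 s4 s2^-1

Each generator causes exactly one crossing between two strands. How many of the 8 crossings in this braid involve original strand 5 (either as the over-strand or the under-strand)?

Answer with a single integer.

Gen 1: crossing 2x3. Involves strand 5? no. Count so far: 0
Gen 2: crossing 2x4. Involves strand 5? no. Count so far: 0
Gen 3: crossing 3x4. Involves strand 5? no. Count so far: 0
Gen 4: crossing 2x5. Involves strand 5? yes. Count so far: 1
Gen 5: crossing 3x5. Involves strand 5? yes. Count so far: 2
Gen 6: crossing 1x4. Involves strand 5? no. Count so far: 2
Gen 7: crossing 3x2. Involves strand 5? no. Count so far: 2
Gen 8: crossing 1x5. Involves strand 5? yes. Count so far: 3

Answer: 3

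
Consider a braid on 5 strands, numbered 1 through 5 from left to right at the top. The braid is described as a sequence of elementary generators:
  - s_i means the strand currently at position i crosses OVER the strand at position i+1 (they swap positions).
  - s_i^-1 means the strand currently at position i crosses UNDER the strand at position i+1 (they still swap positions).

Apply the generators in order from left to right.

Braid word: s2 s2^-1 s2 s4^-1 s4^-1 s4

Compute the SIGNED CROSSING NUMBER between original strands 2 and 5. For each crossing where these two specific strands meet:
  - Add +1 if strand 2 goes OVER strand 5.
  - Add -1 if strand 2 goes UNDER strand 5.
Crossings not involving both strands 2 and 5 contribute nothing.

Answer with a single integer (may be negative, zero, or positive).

Answer: 0

Derivation:
Gen 1: crossing 2x3. Both 2&5? no. Sum: 0
Gen 2: crossing 3x2. Both 2&5? no. Sum: 0
Gen 3: crossing 2x3. Both 2&5? no. Sum: 0
Gen 4: crossing 4x5. Both 2&5? no. Sum: 0
Gen 5: crossing 5x4. Both 2&5? no. Sum: 0
Gen 6: crossing 4x5. Both 2&5? no. Sum: 0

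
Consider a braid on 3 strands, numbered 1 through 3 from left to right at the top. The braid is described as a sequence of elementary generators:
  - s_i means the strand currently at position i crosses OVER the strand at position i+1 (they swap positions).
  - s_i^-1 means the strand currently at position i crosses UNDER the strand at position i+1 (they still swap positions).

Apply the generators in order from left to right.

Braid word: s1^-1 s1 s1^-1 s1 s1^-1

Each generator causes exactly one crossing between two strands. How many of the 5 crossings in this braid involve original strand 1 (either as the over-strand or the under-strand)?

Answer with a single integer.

Gen 1: crossing 1x2. Involves strand 1? yes. Count so far: 1
Gen 2: crossing 2x1. Involves strand 1? yes. Count so far: 2
Gen 3: crossing 1x2. Involves strand 1? yes. Count so far: 3
Gen 4: crossing 2x1. Involves strand 1? yes. Count so far: 4
Gen 5: crossing 1x2. Involves strand 1? yes. Count so far: 5

Answer: 5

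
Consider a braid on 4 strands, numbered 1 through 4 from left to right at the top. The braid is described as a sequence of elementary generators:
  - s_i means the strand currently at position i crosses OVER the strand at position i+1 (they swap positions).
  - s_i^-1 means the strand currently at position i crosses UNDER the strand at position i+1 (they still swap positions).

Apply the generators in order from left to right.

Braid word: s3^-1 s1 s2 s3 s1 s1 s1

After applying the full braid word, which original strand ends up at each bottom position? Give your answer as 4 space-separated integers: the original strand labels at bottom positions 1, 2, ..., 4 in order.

Answer: 4 2 3 1

Derivation:
Gen 1 (s3^-1): strand 3 crosses under strand 4. Perm now: [1 2 4 3]
Gen 2 (s1): strand 1 crosses over strand 2. Perm now: [2 1 4 3]
Gen 3 (s2): strand 1 crosses over strand 4. Perm now: [2 4 1 3]
Gen 4 (s3): strand 1 crosses over strand 3. Perm now: [2 4 3 1]
Gen 5 (s1): strand 2 crosses over strand 4. Perm now: [4 2 3 1]
Gen 6 (s1): strand 4 crosses over strand 2. Perm now: [2 4 3 1]
Gen 7 (s1): strand 2 crosses over strand 4. Perm now: [4 2 3 1]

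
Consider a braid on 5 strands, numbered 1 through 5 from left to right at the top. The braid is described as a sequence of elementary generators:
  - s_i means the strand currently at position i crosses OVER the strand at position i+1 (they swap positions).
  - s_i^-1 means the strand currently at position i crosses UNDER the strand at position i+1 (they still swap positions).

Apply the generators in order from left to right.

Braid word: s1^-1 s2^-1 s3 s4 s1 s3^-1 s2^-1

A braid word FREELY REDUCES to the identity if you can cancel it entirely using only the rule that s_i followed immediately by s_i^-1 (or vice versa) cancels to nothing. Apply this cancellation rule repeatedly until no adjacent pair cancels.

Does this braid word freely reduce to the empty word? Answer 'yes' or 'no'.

Answer: no

Derivation:
Gen 1 (s1^-1): push. Stack: [s1^-1]
Gen 2 (s2^-1): push. Stack: [s1^-1 s2^-1]
Gen 3 (s3): push. Stack: [s1^-1 s2^-1 s3]
Gen 4 (s4): push. Stack: [s1^-1 s2^-1 s3 s4]
Gen 5 (s1): push. Stack: [s1^-1 s2^-1 s3 s4 s1]
Gen 6 (s3^-1): push. Stack: [s1^-1 s2^-1 s3 s4 s1 s3^-1]
Gen 7 (s2^-1): push. Stack: [s1^-1 s2^-1 s3 s4 s1 s3^-1 s2^-1]
Reduced word: s1^-1 s2^-1 s3 s4 s1 s3^-1 s2^-1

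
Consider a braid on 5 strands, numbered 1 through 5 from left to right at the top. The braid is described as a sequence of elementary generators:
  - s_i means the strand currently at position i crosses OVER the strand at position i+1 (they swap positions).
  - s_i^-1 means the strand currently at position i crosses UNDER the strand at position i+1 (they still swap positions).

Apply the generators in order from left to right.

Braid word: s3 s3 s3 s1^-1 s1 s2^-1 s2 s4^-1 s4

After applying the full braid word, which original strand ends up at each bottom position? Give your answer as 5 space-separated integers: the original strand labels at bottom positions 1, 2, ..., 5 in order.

Gen 1 (s3): strand 3 crosses over strand 4. Perm now: [1 2 4 3 5]
Gen 2 (s3): strand 4 crosses over strand 3. Perm now: [1 2 3 4 5]
Gen 3 (s3): strand 3 crosses over strand 4. Perm now: [1 2 4 3 5]
Gen 4 (s1^-1): strand 1 crosses under strand 2. Perm now: [2 1 4 3 5]
Gen 5 (s1): strand 2 crosses over strand 1. Perm now: [1 2 4 3 5]
Gen 6 (s2^-1): strand 2 crosses under strand 4. Perm now: [1 4 2 3 5]
Gen 7 (s2): strand 4 crosses over strand 2. Perm now: [1 2 4 3 5]
Gen 8 (s4^-1): strand 3 crosses under strand 5. Perm now: [1 2 4 5 3]
Gen 9 (s4): strand 5 crosses over strand 3. Perm now: [1 2 4 3 5]

Answer: 1 2 4 3 5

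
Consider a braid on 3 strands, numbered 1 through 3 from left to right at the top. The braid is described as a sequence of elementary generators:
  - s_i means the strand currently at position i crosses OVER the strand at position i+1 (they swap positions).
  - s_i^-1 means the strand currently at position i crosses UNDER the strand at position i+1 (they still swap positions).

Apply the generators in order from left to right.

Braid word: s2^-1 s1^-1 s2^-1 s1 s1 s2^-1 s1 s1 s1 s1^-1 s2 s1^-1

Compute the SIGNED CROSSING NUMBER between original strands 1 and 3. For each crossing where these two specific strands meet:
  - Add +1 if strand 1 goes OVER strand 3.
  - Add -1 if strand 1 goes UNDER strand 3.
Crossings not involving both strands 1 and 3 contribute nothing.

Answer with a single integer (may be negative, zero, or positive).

Answer: -3

Derivation:
Gen 1: crossing 2x3. Both 1&3? no. Sum: 0
Gen 2: 1 under 3. Both 1&3? yes. Contrib: -1. Sum: -1
Gen 3: crossing 1x2. Both 1&3? no. Sum: -1
Gen 4: crossing 3x2. Both 1&3? no. Sum: -1
Gen 5: crossing 2x3. Both 1&3? no. Sum: -1
Gen 6: crossing 2x1. Both 1&3? no. Sum: -1
Gen 7: 3 over 1. Both 1&3? yes. Contrib: -1. Sum: -2
Gen 8: 1 over 3. Both 1&3? yes. Contrib: +1. Sum: -1
Gen 9: 3 over 1. Both 1&3? yes. Contrib: -1. Sum: -2
Gen 10: 1 under 3. Both 1&3? yes. Contrib: -1. Sum: -3
Gen 11: crossing 1x2. Both 1&3? no. Sum: -3
Gen 12: crossing 3x2. Both 1&3? no. Sum: -3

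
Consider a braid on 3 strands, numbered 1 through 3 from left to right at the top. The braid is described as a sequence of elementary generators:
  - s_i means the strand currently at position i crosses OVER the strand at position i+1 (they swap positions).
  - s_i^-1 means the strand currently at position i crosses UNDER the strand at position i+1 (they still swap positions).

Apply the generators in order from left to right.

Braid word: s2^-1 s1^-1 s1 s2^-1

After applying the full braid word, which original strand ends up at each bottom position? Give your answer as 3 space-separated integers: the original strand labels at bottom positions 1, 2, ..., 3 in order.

Gen 1 (s2^-1): strand 2 crosses under strand 3. Perm now: [1 3 2]
Gen 2 (s1^-1): strand 1 crosses under strand 3. Perm now: [3 1 2]
Gen 3 (s1): strand 3 crosses over strand 1. Perm now: [1 3 2]
Gen 4 (s2^-1): strand 3 crosses under strand 2. Perm now: [1 2 3]

Answer: 1 2 3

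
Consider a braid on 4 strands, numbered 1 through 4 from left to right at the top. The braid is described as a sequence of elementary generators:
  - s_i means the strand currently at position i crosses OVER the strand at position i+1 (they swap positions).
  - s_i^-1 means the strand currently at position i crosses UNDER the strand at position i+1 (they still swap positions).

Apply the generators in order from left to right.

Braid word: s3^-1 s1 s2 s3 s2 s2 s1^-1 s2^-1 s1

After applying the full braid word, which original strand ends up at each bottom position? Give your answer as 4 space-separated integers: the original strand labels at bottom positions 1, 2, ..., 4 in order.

Gen 1 (s3^-1): strand 3 crosses under strand 4. Perm now: [1 2 4 3]
Gen 2 (s1): strand 1 crosses over strand 2. Perm now: [2 1 4 3]
Gen 3 (s2): strand 1 crosses over strand 4. Perm now: [2 4 1 3]
Gen 4 (s3): strand 1 crosses over strand 3. Perm now: [2 4 3 1]
Gen 5 (s2): strand 4 crosses over strand 3. Perm now: [2 3 4 1]
Gen 6 (s2): strand 3 crosses over strand 4. Perm now: [2 4 3 1]
Gen 7 (s1^-1): strand 2 crosses under strand 4. Perm now: [4 2 3 1]
Gen 8 (s2^-1): strand 2 crosses under strand 3. Perm now: [4 3 2 1]
Gen 9 (s1): strand 4 crosses over strand 3. Perm now: [3 4 2 1]

Answer: 3 4 2 1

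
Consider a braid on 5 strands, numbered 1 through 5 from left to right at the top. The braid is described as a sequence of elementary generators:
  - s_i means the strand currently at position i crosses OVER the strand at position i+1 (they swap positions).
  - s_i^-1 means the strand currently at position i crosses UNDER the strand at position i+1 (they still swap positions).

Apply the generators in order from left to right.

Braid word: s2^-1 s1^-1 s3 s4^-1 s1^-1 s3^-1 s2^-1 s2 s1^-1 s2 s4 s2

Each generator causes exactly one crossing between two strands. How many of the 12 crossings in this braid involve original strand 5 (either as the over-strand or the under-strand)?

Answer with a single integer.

Gen 1: crossing 2x3. Involves strand 5? no. Count so far: 0
Gen 2: crossing 1x3. Involves strand 5? no. Count so far: 0
Gen 3: crossing 2x4. Involves strand 5? no. Count so far: 0
Gen 4: crossing 2x5. Involves strand 5? yes. Count so far: 1
Gen 5: crossing 3x1. Involves strand 5? no. Count so far: 1
Gen 6: crossing 4x5. Involves strand 5? yes. Count so far: 2
Gen 7: crossing 3x5. Involves strand 5? yes. Count so far: 3
Gen 8: crossing 5x3. Involves strand 5? yes. Count so far: 4
Gen 9: crossing 1x3. Involves strand 5? no. Count so far: 4
Gen 10: crossing 1x5. Involves strand 5? yes. Count so far: 5
Gen 11: crossing 4x2. Involves strand 5? no. Count so far: 5
Gen 12: crossing 5x1. Involves strand 5? yes. Count so far: 6

Answer: 6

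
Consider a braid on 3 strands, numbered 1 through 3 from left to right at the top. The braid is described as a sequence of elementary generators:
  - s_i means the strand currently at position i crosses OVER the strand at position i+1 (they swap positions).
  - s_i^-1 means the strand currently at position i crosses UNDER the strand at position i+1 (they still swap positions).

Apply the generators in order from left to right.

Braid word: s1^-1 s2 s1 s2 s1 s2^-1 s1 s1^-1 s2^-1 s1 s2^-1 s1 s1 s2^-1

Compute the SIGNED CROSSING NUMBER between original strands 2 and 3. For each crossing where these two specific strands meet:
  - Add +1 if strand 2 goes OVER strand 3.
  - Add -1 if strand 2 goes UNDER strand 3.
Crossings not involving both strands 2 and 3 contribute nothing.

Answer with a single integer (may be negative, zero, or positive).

Gen 1: crossing 1x2. Both 2&3? no. Sum: 0
Gen 2: crossing 1x3. Both 2&3? no. Sum: 0
Gen 3: 2 over 3. Both 2&3? yes. Contrib: +1. Sum: 1
Gen 4: crossing 2x1. Both 2&3? no. Sum: 1
Gen 5: crossing 3x1. Both 2&3? no. Sum: 1
Gen 6: 3 under 2. Both 2&3? yes. Contrib: +1. Sum: 2
Gen 7: crossing 1x2. Both 2&3? no. Sum: 2
Gen 8: crossing 2x1. Both 2&3? no. Sum: 2
Gen 9: 2 under 3. Both 2&3? yes. Contrib: -1. Sum: 1
Gen 10: crossing 1x3. Both 2&3? no. Sum: 1
Gen 11: crossing 1x2. Both 2&3? no. Sum: 1
Gen 12: 3 over 2. Both 2&3? yes. Contrib: -1. Sum: 0
Gen 13: 2 over 3. Both 2&3? yes. Contrib: +1. Sum: 1
Gen 14: crossing 2x1. Both 2&3? no. Sum: 1

Answer: 1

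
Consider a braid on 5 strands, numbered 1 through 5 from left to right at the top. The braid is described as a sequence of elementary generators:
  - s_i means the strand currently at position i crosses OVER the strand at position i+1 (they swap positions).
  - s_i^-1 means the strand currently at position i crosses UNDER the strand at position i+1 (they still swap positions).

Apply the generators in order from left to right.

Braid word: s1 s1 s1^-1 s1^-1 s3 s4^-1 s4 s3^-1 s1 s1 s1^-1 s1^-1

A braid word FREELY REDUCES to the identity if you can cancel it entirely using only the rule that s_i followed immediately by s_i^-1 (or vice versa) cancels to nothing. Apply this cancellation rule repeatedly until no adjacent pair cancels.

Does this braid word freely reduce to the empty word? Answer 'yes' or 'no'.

Answer: yes

Derivation:
Gen 1 (s1): push. Stack: [s1]
Gen 2 (s1): push. Stack: [s1 s1]
Gen 3 (s1^-1): cancels prior s1. Stack: [s1]
Gen 4 (s1^-1): cancels prior s1. Stack: []
Gen 5 (s3): push. Stack: [s3]
Gen 6 (s4^-1): push. Stack: [s3 s4^-1]
Gen 7 (s4): cancels prior s4^-1. Stack: [s3]
Gen 8 (s3^-1): cancels prior s3. Stack: []
Gen 9 (s1): push. Stack: [s1]
Gen 10 (s1): push. Stack: [s1 s1]
Gen 11 (s1^-1): cancels prior s1. Stack: [s1]
Gen 12 (s1^-1): cancels prior s1. Stack: []
Reduced word: (empty)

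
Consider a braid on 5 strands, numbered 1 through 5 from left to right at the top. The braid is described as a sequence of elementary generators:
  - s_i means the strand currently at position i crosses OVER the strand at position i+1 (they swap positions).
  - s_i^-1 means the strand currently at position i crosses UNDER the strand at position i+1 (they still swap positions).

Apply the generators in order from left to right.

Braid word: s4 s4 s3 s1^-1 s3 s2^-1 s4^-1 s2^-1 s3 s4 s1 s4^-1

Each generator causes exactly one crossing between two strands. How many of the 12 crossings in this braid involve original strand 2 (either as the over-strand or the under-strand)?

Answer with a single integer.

Gen 1: crossing 4x5. Involves strand 2? no. Count so far: 0
Gen 2: crossing 5x4. Involves strand 2? no. Count so far: 0
Gen 3: crossing 3x4. Involves strand 2? no. Count so far: 0
Gen 4: crossing 1x2. Involves strand 2? yes. Count so far: 1
Gen 5: crossing 4x3. Involves strand 2? no. Count so far: 1
Gen 6: crossing 1x3. Involves strand 2? no. Count so far: 1
Gen 7: crossing 4x5. Involves strand 2? no. Count so far: 1
Gen 8: crossing 3x1. Involves strand 2? no. Count so far: 1
Gen 9: crossing 3x5. Involves strand 2? no. Count so far: 1
Gen 10: crossing 3x4. Involves strand 2? no. Count so far: 1
Gen 11: crossing 2x1. Involves strand 2? yes. Count so far: 2
Gen 12: crossing 4x3. Involves strand 2? no. Count so far: 2

Answer: 2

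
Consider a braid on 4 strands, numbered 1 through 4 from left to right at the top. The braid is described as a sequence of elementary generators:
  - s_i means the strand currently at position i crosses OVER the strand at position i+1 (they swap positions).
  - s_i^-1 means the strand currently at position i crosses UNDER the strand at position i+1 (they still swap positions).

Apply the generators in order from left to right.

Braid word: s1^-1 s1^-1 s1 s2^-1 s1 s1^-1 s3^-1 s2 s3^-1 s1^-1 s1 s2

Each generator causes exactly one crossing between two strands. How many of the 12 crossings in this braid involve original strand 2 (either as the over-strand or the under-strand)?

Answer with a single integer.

Answer: 7

Derivation:
Gen 1: crossing 1x2. Involves strand 2? yes. Count so far: 1
Gen 2: crossing 2x1. Involves strand 2? yes. Count so far: 2
Gen 3: crossing 1x2. Involves strand 2? yes. Count so far: 3
Gen 4: crossing 1x3. Involves strand 2? no. Count so far: 3
Gen 5: crossing 2x3. Involves strand 2? yes. Count so far: 4
Gen 6: crossing 3x2. Involves strand 2? yes. Count so far: 5
Gen 7: crossing 1x4. Involves strand 2? no. Count so far: 5
Gen 8: crossing 3x4. Involves strand 2? no. Count so far: 5
Gen 9: crossing 3x1. Involves strand 2? no. Count so far: 5
Gen 10: crossing 2x4. Involves strand 2? yes. Count so far: 6
Gen 11: crossing 4x2. Involves strand 2? yes. Count so far: 7
Gen 12: crossing 4x1. Involves strand 2? no. Count so far: 7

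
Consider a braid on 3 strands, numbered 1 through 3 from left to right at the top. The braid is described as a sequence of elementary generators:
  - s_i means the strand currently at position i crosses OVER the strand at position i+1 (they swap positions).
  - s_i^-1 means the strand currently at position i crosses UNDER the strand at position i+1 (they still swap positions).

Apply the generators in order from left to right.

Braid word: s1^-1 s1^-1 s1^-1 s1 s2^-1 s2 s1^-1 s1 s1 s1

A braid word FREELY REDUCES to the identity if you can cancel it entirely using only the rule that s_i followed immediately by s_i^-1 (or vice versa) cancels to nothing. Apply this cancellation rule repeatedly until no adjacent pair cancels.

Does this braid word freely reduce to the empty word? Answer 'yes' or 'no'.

Answer: yes

Derivation:
Gen 1 (s1^-1): push. Stack: [s1^-1]
Gen 2 (s1^-1): push. Stack: [s1^-1 s1^-1]
Gen 3 (s1^-1): push. Stack: [s1^-1 s1^-1 s1^-1]
Gen 4 (s1): cancels prior s1^-1. Stack: [s1^-1 s1^-1]
Gen 5 (s2^-1): push. Stack: [s1^-1 s1^-1 s2^-1]
Gen 6 (s2): cancels prior s2^-1. Stack: [s1^-1 s1^-1]
Gen 7 (s1^-1): push. Stack: [s1^-1 s1^-1 s1^-1]
Gen 8 (s1): cancels prior s1^-1. Stack: [s1^-1 s1^-1]
Gen 9 (s1): cancels prior s1^-1. Stack: [s1^-1]
Gen 10 (s1): cancels prior s1^-1. Stack: []
Reduced word: (empty)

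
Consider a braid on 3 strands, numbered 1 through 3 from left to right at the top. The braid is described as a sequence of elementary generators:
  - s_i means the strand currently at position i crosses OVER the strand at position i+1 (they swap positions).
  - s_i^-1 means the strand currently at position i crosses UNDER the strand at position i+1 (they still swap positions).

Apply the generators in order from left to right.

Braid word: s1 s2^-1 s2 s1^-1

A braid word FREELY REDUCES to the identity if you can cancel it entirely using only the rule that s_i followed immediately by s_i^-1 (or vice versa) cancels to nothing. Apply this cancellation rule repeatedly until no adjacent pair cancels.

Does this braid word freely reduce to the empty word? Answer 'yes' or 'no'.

Answer: yes

Derivation:
Gen 1 (s1): push. Stack: [s1]
Gen 2 (s2^-1): push. Stack: [s1 s2^-1]
Gen 3 (s2): cancels prior s2^-1. Stack: [s1]
Gen 4 (s1^-1): cancels prior s1. Stack: []
Reduced word: (empty)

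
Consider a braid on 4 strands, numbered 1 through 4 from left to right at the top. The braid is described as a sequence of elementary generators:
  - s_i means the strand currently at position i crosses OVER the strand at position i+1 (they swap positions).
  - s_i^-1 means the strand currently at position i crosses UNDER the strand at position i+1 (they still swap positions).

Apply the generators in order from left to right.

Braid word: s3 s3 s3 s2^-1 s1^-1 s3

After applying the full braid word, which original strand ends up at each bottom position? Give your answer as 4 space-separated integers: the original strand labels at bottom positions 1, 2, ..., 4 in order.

Answer: 4 1 3 2

Derivation:
Gen 1 (s3): strand 3 crosses over strand 4. Perm now: [1 2 4 3]
Gen 2 (s3): strand 4 crosses over strand 3. Perm now: [1 2 3 4]
Gen 3 (s3): strand 3 crosses over strand 4. Perm now: [1 2 4 3]
Gen 4 (s2^-1): strand 2 crosses under strand 4. Perm now: [1 4 2 3]
Gen 5 (s1^-1): strand 1 crosses under strand 4. Perm now: [4 1 2 3]
Gen 6 (s3): strand 2 crosses over strand 3. Perm now: [4 1 3 2]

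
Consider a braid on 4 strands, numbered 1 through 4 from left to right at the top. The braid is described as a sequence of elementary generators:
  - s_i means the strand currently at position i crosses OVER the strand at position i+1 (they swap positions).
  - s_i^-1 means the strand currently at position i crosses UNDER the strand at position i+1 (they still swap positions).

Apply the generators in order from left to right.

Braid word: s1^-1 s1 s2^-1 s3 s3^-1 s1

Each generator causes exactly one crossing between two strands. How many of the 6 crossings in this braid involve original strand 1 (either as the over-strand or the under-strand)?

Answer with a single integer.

Answer: 3

Derivation:
Gen 1: crossing 1x2. Involves strand 1? yes. Count so far: 1
Gen 2: crossing 2x1. Involves strand 1? yes. Count so far: 2
Gen 3: crossing 2x3. Involves strand 1? no. Count so far: 2
Gen 4: crossing 2x4. Involves strand 1? no. Count so far: 2
Gen 5: crossing 4x2. Involves strand 1? no. Count so far: 2
Gen 6: crossing 1x3. Involves strand 1? yes. Count so far: 3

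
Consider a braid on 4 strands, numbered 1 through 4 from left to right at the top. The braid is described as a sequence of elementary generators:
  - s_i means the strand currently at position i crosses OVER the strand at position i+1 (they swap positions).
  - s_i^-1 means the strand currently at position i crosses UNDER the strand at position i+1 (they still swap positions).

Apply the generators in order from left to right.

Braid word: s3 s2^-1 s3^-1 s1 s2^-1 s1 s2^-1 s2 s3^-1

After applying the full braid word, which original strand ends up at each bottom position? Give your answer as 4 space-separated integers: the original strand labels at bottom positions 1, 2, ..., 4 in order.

Answer: 3 4 2 1

Derivation:
Gen 1 (s3): strand 3 crosses over strand 4. Perm now: [1 2 4 3]
Gen 2 (s2^-1): strand 2 crosses under strand 4. Perm now: [1 4 2 3]
Gen 3 (s3^-1): strand 2 crosses under strand 3. Perm now: [1 4 3 2]
Gen 4 (s1): strand 1 crosses over strand 4. Perm now: [4 1 3 2]
Gen 5 (s2^-1): strand 1 crosses under strand 3. Perm now: [4 3 1 2]
Gen 6 (s1): strand 4 crosses over strand 3. Perm now: [3 4 1 2]
Gen 7 (s2^-1): strand 4 crosses under strand 1. Perm now: [3 1 4 2]
Gen 8 (s2): strand 1 crosses over strand 4. Perm now: [3 4 1 2]
Gen 9 (s3^-1): strand 1 crosses under strand 2. Perm now: [3 4 2 1]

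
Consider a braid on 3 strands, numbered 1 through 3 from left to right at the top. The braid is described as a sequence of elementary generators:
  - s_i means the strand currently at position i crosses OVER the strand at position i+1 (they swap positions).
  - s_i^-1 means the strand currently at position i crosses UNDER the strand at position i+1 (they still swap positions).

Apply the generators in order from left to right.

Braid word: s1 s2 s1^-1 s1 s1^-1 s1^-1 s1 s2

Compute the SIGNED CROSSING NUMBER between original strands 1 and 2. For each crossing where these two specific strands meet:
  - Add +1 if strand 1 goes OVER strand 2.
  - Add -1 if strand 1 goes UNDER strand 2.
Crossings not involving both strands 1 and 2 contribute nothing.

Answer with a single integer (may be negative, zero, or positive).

Gen 1: 1 over 2. Both 1&2? yes. Contrib: +1. Sum: 1
Gen 2: crossing 1x3. Both 1&2? no. Sum: 1
Gen 3: crossing 2x3. Both 1&2? no. Sum: 1
Gen 4: crossing 3x2. Both 1&2? no. Sum: 1
Gen 5: crossing 2x3. Both 1&2? no. Sum: 1
Gen 6: crossing 3x2. Both 1&2? no. Sum: 1
Gen 7: crossing 2x3. Both 1&2? no. Sum: 1
Gen 8: 2 over 1. Both 1&2? yes. Contrib: -1. Sum: 0

Answer: 0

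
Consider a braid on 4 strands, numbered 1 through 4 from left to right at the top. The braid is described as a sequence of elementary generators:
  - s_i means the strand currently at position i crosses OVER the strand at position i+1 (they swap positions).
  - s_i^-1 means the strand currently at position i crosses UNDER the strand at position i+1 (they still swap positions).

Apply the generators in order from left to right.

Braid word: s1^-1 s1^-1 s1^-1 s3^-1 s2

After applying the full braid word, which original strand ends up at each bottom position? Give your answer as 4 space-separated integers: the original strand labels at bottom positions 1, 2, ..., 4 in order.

Gen 1 (s1^-1): strand 1 crosses under strand 2. Perm now: [2 1 3 4]
Gen 2 (s1^-1): strand 2 crosses under strand 1. Perm now: [1 2 3 4]
Gen 3 (s1^-1): strand 1 crosses under strand 2. Perm now: [2 1 3 4]
Gen 4 (s3^-1): strand 3 crosses under strand 4. Perm now: [2 1 4 3]
Gen 5 (s2): strand 1 crosses over strand 4. Perm now: [2 4 1 3]

Answer: 2 4 1 3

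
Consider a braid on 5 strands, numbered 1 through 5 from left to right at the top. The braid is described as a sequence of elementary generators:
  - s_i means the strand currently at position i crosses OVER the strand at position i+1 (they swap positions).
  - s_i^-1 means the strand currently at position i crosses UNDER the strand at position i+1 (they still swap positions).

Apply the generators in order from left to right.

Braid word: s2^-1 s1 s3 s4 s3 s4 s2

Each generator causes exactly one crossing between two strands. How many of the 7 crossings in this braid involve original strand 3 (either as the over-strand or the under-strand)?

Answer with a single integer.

Gen 1: crossing 2x3. Involves strand 3? yes. Count so far: 1
Gen 2: crossing 1x3. Involves strand 3? yes. Count so far: 2
Gen 3: crossing 2x4. Involves strand 3? no. Count so far: 2
Gen 4: crossing 2x5. Involves strand 3? no. Count so far: 2
Gen 5: crossing 4x5. Involves strand 3? no. Count so far: 2
Gen 6: crossing 4x2. Involves strand 3? no. Count so far: 2
Gen 7: crossing 1x5. Involves strand 3? no. Count so far: 2

Answer: 2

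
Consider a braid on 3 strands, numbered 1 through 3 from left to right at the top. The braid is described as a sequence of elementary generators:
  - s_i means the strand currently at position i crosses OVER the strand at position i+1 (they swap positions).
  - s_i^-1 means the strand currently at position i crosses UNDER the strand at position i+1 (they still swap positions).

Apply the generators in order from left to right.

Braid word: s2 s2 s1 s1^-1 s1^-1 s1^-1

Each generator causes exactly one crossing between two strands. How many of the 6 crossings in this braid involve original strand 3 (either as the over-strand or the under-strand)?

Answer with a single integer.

Answer: 2

Derivation:
Gen 1: crossing 2x3. Involves strand 3? yes. Count so far: 1
Gen 2: crossing 3x2. Involves strand 3? yes. Count so far: 2
Gen 3: crossing 1x2. Involves strand 3? no. Count so far: 2
Gen 4: crossing 2x1. Involves strand 3? no. Count so far: 2
Gen 5: crossing 1x2. Involves strand 3? no. Count so far: 2
Gen 6: crossing 2x1. Involves strand 3? no. Count so far: 2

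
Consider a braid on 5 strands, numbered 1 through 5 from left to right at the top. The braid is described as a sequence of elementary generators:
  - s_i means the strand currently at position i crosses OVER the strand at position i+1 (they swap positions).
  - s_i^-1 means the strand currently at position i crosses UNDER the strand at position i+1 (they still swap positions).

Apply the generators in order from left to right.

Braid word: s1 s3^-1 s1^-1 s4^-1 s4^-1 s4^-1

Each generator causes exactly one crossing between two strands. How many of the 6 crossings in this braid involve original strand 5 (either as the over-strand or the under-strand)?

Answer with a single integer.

Answer: 3

Derivation:
Gen 1: crossing 1x2. Involves strand 5? no. Count so far: 0
Gen 2: crossing 3x4. Involves strand 5? no. Count so far: 0
Gen 3: crossing 2x1. Involves strand 5? no. Count so far: 0
Gen 4: crossing 3x5. Involves strand 5? yes. Count so far: 1
Gen 5: crossing 5x3. Involves strand 5? yes. Count so far: 2
Gen 6: crossing 3x5. Involves strand 5? yes. Count so far: 3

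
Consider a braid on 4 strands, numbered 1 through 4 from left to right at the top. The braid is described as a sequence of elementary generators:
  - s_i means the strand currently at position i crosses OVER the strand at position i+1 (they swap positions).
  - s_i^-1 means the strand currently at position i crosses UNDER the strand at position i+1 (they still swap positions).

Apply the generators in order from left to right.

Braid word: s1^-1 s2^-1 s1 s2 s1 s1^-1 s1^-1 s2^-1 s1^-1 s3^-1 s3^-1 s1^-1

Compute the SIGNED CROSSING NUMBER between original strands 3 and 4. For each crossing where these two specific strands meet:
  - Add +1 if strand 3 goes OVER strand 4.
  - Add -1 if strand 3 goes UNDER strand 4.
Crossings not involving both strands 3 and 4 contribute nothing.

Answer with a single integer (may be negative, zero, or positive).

Gen 1: crossing 1x2. Both 3&4? no. Sum: 0
Gen 2: crossing 1x3. Both 3&4? no. Sum: 0
Gen 3: crossing 2x3. Both 3&4? no. Sum: 0
Gen 4: crossing 2x1. Both 3&4? no. Sum: 0
Gen 5: crossing 3x1. Both 3&4? no. Sum: 0
Gen 6: crossing 1x3. Both 3&4? no. Sum: 0
Gen 7: crossing 3x1. Both 3&4? no. Sum: 0
Gen 8: crossing 3x2. Both 3&4? no. Sum: 0
Gen 9: crossing 1x2. Both 3&4? no. Sum: 0
Gen 10: 3 under 4. Both 3&4? yes. Contrib: -1. Sum: -1
Gen 11: 4 under 3. Both 3&4? yes. Contrib: +1. Sum: 0
Gen 12: crossing 2x1. Both 3&4? no. Sum: 0

Answer: 0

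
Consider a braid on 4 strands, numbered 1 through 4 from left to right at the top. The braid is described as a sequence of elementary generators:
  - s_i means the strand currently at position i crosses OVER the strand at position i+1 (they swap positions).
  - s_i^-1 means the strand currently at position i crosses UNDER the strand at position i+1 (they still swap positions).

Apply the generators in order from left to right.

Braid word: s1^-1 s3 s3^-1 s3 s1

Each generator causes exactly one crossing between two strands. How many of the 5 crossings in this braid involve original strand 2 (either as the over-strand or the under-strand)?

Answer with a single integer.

Answer: 2

Derivation:
Gen 1: crossing 1x2. Involves strand 2? yes. Count so far: 1
Gen 2: crossing 3x4. Involves strand 2? no. Count so far: 1
Gen 3: crossing 4x3. Involves strand 2? no. Count so far: 1
Gen 4: crossing 3x4. Involves strand 2? no. Count so far: 1
Gen 5: crossing 2x1. Involves strand 2? yes. Count so far: 2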